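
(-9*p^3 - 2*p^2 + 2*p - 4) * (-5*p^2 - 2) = 45*p^5 + 10*p^4 + 8*p^3 + 24*p^2 - 4*p + 8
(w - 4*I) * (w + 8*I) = w^2 + 4*I*w + 32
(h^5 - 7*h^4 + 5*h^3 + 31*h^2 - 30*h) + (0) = h^5 - 7*h^4 + 5*h^3 + 31*h^2 - 30*h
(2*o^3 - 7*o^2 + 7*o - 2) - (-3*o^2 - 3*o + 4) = 2*o^3 - 4*o^2 + 10*o - 6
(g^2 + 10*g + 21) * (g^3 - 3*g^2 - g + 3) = g^5 + 7*g^4 - 10*g^3 - 70*g^2 + 9*g + 63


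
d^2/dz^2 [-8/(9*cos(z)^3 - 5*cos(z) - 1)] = 64*(729*(1 - cos(2*z))^3 - 2250*(1 - cos(2*z))^2 - 14*cos(z) - 1432*cos(2*z) - 162*cos(3*z) + 2136)/(-7*cos(z) - 9*cos(3*z) + 4)^3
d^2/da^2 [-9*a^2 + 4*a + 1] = -18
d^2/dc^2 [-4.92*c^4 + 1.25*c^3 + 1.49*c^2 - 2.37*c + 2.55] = -59.04*c^2 + 7.5*c + 2.98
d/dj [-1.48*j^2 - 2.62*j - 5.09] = -2.96*j - 2.62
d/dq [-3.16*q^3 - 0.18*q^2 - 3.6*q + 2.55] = -9.48*q^2 - 0.36*q - 3.6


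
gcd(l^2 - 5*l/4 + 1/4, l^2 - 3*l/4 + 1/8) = l - 1/4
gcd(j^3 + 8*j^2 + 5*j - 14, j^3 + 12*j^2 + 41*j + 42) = j^2 + 9*j + 14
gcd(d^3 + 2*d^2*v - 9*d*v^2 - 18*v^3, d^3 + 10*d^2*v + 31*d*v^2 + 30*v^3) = d^2 + 5*d*v + 6*v^2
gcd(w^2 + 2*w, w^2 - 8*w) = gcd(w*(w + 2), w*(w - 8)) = w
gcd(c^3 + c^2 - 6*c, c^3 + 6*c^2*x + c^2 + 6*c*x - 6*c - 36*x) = c^2 + c - 6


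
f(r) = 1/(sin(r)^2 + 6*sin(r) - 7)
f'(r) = (-2*sin(r)*cos(r) - 6*cos(r))/(sin(r)^2 + 6*sin(r) - 7)^2 = -2*(sin(r) + 3)*cos(r)/(sin(r)^2 + 6*sin(r) - 7)^2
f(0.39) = -0.22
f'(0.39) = -0.30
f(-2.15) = -0.09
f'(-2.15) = 0.02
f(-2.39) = -0.09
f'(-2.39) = 0.03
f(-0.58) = -0.10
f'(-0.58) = -0.04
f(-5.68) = -0.31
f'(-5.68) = -0.55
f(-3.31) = -0.17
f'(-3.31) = 0.18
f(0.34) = -0.20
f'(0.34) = -0.26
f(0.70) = -0.37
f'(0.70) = -0.75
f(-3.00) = -0.13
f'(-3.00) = 0.09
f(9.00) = -0.23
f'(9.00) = 0.33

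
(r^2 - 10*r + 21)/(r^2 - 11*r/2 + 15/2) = 2*(r - 7)/(2*r - 5)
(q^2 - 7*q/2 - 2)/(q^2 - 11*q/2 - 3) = (q - 4)/(q - 6)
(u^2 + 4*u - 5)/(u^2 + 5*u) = (u - 1)/u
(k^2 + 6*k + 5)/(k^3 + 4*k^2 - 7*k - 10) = 1/(k - 2)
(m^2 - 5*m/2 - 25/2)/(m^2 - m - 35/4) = 2*(m - 5)/(2*m - 7)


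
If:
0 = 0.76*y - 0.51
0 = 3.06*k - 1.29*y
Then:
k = 0.28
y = 0.67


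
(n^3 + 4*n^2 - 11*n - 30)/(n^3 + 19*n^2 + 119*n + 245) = (n^2 - n - 6)/(n^2 + 14*n + 49)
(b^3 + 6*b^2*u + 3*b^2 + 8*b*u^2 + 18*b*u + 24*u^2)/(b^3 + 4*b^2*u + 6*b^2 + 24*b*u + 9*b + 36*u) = (b + 2*u)/(b + 3)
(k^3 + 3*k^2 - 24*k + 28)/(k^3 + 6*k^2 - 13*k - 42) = (k^2 - 4*k + 4)/(k^2 - k - 6)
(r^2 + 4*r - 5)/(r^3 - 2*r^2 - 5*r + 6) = (r + 5)/(r^2 - r - 6)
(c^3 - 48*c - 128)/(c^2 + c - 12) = (c^2 - 4*c - 32)/(c - 3)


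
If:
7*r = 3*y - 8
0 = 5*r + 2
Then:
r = -2/5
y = 26/15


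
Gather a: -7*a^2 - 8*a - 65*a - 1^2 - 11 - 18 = -7*a^2 - 73*a - 30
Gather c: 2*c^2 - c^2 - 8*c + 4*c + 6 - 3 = c^2 - 4*c + 3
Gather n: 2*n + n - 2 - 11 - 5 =3*n - 18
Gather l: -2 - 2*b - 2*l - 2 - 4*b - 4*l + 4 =-6*b - 6*l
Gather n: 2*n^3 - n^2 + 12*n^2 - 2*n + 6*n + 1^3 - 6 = 2*n^3 + 11*n^2 + 4*n - 5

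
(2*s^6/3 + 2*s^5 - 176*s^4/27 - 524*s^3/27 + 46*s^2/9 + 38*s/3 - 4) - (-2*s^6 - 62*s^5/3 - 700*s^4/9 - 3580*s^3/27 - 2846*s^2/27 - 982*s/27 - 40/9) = 8*s^6/3 + 68*s^5/3 + 1924*s^4/27 + 3056*s^3/27 + 2984*s^2/27 + 1324*s/27 + 4/9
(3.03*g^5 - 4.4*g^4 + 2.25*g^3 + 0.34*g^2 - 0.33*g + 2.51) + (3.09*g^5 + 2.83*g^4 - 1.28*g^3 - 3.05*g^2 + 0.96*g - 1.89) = 6.12*g^5 - 1.57*g^4 + 0.97*g^3 - 2.71*g^2 + 0.63*g + 0.62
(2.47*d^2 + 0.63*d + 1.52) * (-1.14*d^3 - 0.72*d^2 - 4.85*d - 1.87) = -2.8158*d^5 - 2.4966*d^4 - 14.1659*d^3 - 8.7688*d^2 - 8.5501*d - 2.8424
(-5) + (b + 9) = b + 4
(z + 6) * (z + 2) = z^2 + 8*z + 12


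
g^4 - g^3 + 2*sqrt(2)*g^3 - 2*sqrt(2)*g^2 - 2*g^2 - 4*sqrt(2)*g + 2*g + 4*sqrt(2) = (g - 1)*(g - sqrt(2))*(g + sqrt(2))*(g + 2*sqrt(2))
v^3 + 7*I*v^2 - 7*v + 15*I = (v - I)*(v + 3*I)*(v + 5*I)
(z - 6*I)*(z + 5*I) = z^2 - I*z + 30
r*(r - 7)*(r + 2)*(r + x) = r^4 + r^3*x - 5*r^3 - 5*r^2*x - 14*r^2 - 14*r*x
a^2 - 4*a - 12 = (a - 6)*(a + 2)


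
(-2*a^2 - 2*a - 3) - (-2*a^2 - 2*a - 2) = -1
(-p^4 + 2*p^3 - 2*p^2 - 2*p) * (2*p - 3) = -2*p^5 + 7*p^4 - 10*p^3 + 2*p^2 + 6*p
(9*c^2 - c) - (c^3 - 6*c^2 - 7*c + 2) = -c^3 + 15*c^2 + 6*c - 2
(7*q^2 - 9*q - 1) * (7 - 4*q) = -28*q^3 + 85*q^2 - 59*q - 7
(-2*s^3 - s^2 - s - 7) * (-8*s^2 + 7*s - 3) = 16*s^5 - 6*s^4 + 7*s^3 + 52*s^2 - 46*s + 21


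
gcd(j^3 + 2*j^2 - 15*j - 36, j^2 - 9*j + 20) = j - 4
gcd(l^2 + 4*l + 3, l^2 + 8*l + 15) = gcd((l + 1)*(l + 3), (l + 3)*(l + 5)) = l + 3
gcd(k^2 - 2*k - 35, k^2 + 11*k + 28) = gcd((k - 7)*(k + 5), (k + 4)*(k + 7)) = 1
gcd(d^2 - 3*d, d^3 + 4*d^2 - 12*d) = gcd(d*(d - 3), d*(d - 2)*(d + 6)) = d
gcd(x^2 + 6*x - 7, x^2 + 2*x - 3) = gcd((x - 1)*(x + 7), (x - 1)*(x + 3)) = x - 1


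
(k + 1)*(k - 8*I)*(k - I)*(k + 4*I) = k^4 + k^3 - 5*I*k^3 + 28*k^2 - 5*I*k^2 + 28*k - 32*I*k - 32*I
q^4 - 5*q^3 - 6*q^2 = q^2*(q - 6)*(q + 1)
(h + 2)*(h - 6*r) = h^2 - 6*h*r + 2*h - 12*r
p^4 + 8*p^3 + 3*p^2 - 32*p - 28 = (p - 2)*(p + 1)*(p + 2)*(p + 7)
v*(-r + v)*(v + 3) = -r*v^2 - 3*r*v + v^3 + 3*v^2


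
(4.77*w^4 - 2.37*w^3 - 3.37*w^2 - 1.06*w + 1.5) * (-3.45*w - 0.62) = -16.4565*w^5 + 5.2191*w^4 + 13.0959*w^3 + 5.7464*w^2 - 4.5178*w - 0.93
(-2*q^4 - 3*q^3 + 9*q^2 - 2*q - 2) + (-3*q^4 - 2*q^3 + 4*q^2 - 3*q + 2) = -5*q^4 - 5*q^3 + 13*q^2 - 5*q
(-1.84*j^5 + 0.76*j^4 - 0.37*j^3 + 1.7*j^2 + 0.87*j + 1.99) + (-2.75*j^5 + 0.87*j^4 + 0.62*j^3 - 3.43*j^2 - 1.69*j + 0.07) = -4.59*j^5 + 1.63*j^4 + 0.25*j^3 - 1.73*j^2 - 0.82*j + 2.06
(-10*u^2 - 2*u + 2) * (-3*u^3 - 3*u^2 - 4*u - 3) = 30*u^5 + 36*u^4 + 40*u^3 + 32*u^2 - 2*u - 6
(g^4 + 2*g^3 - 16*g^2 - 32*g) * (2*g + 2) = 2*g^5 + 6*g^4 - 28*g^3 - 96*g^2 - 64*g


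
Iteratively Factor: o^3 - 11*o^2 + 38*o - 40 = (o - 5)*(o^2 - 6*o + 8) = (o - 5)*(o - 4)*(o - 2)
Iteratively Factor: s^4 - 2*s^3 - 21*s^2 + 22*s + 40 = (s + 1)*(s^3 - 3*s^2 - 18*s + 40) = (s + 1)*(s + 4)*(s^2 - 7*s + 10) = (s - 5)*(s + 1)*(s + 4)*(s - 2)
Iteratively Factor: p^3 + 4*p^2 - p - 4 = (p + 4)*(p^2 - 1) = (p - 1)*(p + 4)*(p + 1)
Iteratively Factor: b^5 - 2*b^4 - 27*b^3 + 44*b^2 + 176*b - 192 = (b - 1)*(b^4 - b^3 - 28*b^2 + 16*b + 192) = (b - 4)*(b - 1)*(b^3 + 3*b^2 - 16*b - 48) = (b - 4)*(b - 1)*(b + 3)*(b^2 - 16) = (b - 4)*(b - 1)*(b + 3)*(b + 4)*(b - 4)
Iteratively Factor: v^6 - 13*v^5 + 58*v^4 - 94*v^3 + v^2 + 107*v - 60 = (v - 5)*(v^5 - 8*v^4 + 18*v^3 - 4*v^2 - 19*v + 12) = (v - 5)*(v - 3)*(v^4 - 5*v^3 + 3*v^2 + 5*v - 4) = (v - 5)*(v - 4)*(v - 3)*(v^3 - v^2 - v + 1) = (v - 5)*(v - 4)*(v - 3)*(v + 1)*(v^2 - 2*v + 1) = (v - 5)*(v - 4)*(v - 3)*(v - 1)*(v + 1)*(v - 1)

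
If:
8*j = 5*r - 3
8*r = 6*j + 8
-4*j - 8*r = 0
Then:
No Solution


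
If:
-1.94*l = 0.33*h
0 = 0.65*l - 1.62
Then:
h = -14.65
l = 2.49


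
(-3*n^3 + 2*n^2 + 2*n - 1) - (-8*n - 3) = -3*n^3 + 2*n^2 + 10*n + 2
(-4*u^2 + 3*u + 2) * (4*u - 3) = -16*u^3 + 24*u^2 - u - 6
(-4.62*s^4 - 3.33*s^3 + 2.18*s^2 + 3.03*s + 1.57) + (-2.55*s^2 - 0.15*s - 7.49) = -4.62*s^4 - 3.33*s^3 - 0.37*s^2 + 2.88*s - 5.92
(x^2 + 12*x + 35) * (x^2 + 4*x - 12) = x^4 + 16*x^3 + 71*x^2 - 4*x - 420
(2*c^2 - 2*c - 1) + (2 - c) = 2*c^2 - 3*c + 1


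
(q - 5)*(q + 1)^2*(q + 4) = q^4 + q^3 - 21*q^2 - 41*q - 20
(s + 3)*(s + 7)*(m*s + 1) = m*s^3 + 10*m*s^2 + 21*m*s + s^2 + 10*s + 21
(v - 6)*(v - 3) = v^2 - 9*v + 18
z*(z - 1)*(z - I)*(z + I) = z^4 - z^3 + z^2 - z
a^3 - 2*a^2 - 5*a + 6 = (a - 3)*(a - 1)*(a + 2)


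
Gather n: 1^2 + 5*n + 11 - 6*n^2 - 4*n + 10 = -6*n^2 + n + 22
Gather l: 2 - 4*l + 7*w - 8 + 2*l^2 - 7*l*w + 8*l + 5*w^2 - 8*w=2*l^2 + l*(4 - 7*w) + 5*w^2 - w - 6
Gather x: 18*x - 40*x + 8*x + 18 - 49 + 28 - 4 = -14*x - 7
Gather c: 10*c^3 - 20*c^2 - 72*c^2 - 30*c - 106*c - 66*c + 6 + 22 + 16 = 10*c^3 - 92*c^2 - 202*c + 44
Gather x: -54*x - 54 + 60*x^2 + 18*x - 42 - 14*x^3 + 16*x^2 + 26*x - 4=-14*x^3 + 76*x^2 - 10*x - 100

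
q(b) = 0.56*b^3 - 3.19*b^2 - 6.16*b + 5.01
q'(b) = 1.68*b^2 - 6.38*b - 6.16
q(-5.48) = -149.19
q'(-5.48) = 79.25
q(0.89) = -2.60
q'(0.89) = -10.51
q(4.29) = -35.91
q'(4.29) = -2.61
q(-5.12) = -122.24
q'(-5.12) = 70.55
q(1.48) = -9.28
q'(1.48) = -11.92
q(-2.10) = -1.31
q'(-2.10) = 14.65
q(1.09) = -4.77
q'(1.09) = -11.12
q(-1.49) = 5.25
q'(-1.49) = 7.08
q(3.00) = -27.06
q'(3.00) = -10.18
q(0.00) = 5.01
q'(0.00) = -6.16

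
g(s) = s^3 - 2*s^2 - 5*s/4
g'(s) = 3*s^2 - 4*s - 5/4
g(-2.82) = -34.81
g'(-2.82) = 33.89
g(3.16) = 7.63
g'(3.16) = 16.07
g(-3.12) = -45.94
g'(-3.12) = 40.43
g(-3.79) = -78.43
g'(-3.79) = 57.00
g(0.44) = -0.85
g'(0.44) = -2.43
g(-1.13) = -2.58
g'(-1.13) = 7.10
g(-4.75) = -146.36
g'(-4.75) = 85.44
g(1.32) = -2.83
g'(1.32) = -1.30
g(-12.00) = -2001.00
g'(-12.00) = 478.75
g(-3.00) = -41.25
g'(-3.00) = 37.75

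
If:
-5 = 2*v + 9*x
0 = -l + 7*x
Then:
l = 7*x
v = -9*x/2 - 5/2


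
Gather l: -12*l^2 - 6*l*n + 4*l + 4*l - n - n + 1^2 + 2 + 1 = -12*l^2 + l*(8 - 6*n) - 2*n + 4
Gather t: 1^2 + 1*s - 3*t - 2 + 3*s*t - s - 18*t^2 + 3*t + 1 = 3*s*t - 18*t^2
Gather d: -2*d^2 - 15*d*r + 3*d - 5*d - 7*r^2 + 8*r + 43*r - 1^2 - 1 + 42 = -2*d^2 + d*(-15*r - 2) - 7*r^2 + 51*r + 40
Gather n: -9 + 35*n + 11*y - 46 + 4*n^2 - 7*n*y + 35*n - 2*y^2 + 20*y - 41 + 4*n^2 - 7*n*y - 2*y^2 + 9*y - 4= 8*n^2 + n*(70 - 14*y) - 4*y^2 + 40*y - 100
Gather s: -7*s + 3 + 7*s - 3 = 0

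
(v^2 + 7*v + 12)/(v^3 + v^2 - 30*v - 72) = 1/(v - 6)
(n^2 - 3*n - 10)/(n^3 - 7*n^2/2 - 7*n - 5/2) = 2*(n + 2)/(2*n^2 + 3*n + 1)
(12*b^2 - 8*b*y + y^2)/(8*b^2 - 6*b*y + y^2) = (-6*b + y)/(-4*b + y)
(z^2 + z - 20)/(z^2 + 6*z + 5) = (z - 4)/(z + 1)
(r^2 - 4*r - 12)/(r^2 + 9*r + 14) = (r - 6)/(r + 7)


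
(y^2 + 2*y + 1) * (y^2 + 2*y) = y^4 + 4*y^3 + 5*y^2 + 2*y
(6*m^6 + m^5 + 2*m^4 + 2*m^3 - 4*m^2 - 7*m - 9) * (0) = 0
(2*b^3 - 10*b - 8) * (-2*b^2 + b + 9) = -4*b^5 + 2*b^4 + 38*b^3 + 6*b^2 - 98*b - 72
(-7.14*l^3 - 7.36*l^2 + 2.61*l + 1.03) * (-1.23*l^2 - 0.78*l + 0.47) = 8.7822*l^5 + 14.622*l^4 - 0.825299999999999*l^3 - 6.7619*l^2 + 0.4233*l + 0.4841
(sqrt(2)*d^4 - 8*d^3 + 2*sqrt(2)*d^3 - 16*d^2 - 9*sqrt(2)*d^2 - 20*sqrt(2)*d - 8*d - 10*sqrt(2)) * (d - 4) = sqrt(2)*d^5 - 8*d^4 - 2*sqrt(2)*d^4 - 17*sqrt(2)*d^3 + 16*d^3 + 16*sqrt(2)*d^2 + 56*d^2 + 32*d + 70*sqrt(2)*d + 40*sqrt(2)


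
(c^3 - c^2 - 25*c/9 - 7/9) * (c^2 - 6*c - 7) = c^5 - 7*c^4 - 34*c^3/9 + 206*c^2/9 + 217*c/9 + 49/9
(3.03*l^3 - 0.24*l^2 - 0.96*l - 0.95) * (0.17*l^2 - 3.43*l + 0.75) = 0.5151*l^5 - 10.4337*l^4 + 2.9325*l^3 + 2.9513*l^2 + 2.5385*l - 0.7125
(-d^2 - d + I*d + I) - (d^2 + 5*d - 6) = -2*d^2 - 6*d + I*d + 6 + I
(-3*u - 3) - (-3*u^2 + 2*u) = 3*u^2 - 5*u - 3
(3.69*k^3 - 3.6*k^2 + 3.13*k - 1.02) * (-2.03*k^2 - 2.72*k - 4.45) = -7.4907*k^5 - 2.7288*k^4 - 12.9824*k^3 + 9.577*k^2 - 11.1541*k + 4.539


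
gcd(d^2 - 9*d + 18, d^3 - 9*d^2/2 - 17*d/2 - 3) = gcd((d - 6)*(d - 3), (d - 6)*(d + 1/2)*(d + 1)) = d - 6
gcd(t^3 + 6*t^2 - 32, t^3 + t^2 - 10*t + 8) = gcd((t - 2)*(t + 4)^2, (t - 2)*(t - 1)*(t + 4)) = t^2 + 2*t - 8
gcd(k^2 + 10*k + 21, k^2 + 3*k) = k + 3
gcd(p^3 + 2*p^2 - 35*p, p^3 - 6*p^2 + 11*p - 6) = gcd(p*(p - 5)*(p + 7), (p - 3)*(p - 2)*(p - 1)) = 1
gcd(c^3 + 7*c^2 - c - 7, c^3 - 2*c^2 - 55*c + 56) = c^2 + 6*c - 7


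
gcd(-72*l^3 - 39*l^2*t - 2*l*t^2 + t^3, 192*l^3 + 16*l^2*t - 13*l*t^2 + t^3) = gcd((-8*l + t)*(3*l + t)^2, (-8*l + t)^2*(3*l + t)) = -24*l^2 - 5*l*t + t^2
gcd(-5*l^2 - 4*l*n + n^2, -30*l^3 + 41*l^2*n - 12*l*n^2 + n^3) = 5*l - n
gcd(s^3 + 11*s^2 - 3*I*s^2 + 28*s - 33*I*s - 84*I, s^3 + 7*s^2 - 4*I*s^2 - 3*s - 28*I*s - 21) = s^2 + s*(7 - 3*I) - 21*I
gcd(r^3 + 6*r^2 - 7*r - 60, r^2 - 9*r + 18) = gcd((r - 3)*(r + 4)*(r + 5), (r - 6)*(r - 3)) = r - 3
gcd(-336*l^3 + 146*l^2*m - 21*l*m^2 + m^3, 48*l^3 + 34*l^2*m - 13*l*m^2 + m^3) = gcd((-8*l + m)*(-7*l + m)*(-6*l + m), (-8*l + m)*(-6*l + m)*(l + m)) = 48*l^2 - 14*l*m + m^2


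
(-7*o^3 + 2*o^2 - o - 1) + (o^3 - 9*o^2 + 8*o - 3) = -6*o^3 - 7*o^2 + 7*o - 4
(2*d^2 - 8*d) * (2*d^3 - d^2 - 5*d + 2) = 4*d^5 - 18*d^4 - 2*d^3 + 44*d^2 - 16*d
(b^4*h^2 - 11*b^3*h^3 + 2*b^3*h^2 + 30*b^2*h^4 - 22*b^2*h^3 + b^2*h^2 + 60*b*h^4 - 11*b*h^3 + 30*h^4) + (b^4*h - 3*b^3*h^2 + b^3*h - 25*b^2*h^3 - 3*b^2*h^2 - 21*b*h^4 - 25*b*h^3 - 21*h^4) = b^4*h^2 + b^4*h - 11*b^3*h^3 - b^3*h^2 + b^3*h + 30*b^2*h^4 - 47*b^2*h^3 - 2*b^2*h^2 + 39*b*h^4 - 36*b*h^3 + 9*h^4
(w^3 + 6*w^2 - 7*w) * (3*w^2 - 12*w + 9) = 3*w^5 + 6*w^4 - 84*w^3 + 138*w^2 - 63*w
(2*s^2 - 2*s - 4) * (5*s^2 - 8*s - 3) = 10*s^4 - 26*s^3 - 10*s^2 + 38*s + 12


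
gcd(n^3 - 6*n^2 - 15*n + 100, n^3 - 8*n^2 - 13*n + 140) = n^2 - n - 20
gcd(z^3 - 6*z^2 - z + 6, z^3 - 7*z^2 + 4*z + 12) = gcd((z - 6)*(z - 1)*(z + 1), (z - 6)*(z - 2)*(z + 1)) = z^2 - 5*z - 6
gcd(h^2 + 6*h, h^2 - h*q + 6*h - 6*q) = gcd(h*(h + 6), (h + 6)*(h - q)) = h + 6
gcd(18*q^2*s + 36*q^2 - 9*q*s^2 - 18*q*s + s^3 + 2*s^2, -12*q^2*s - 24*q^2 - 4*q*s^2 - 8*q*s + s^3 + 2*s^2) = 6*q*s + 12*q - s^2 - 2*s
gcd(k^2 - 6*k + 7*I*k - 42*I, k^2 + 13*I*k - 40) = 1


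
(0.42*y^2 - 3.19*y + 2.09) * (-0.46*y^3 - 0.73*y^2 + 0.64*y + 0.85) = -0.1932*y^5 + 1.1608*y^4 + 1.6361*y^3 - 3.2103*y^2 - 1.3739*y + 1.7765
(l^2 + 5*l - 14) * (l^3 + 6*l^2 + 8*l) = l^5 + 11*l^4 + 24*l^3 - 44*l^2 - 112*l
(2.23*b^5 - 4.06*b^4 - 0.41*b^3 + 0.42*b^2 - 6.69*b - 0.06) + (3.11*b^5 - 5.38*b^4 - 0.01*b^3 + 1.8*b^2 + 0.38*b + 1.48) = 5.34*b^5 - 9.44*b^4 - 0.42*b^3 + 2.22*b^2 - 6.31*b + 1.42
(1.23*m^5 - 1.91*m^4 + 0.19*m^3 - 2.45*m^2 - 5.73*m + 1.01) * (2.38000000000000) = 2.9274*m^5 - 4.5458*m^4 + 0.4522*m^3 - 5.831*m^2 - 13.6374*m + 2.4038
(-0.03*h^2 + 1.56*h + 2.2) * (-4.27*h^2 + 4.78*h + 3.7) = 0.1281*h^4 - 6.8046*h^3 - 2.0482*h^2 + 16.288*h + 8.14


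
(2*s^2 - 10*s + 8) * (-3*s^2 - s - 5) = -6*s^4 + 28*s^3 - 24*s^2 + 42*s - 40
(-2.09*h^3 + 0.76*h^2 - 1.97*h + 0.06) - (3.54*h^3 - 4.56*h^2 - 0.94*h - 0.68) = -5.63*h^3 + 5.32*h^2 - 1.03*h + 0.74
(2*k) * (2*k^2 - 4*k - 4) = 4*k^3 - 8*k^2 - 8*k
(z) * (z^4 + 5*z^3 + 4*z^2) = z^5 + 5*z^4 + 4*z^3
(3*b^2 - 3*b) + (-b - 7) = 3*b^2 - 4*b - 7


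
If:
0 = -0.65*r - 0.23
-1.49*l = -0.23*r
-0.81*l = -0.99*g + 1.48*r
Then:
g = -0.57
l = -0.05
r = -0.35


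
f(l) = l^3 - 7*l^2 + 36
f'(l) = 3*l^2 - 14*l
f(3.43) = -6.00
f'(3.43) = -12.73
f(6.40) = 11.42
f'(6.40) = 33.28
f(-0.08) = 35.95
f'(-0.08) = 1.14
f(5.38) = -10.89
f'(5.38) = 11.51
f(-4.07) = -147.37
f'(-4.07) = 106.67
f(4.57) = -14.75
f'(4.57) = -1.33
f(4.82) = -14.65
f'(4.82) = 2.22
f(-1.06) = 26.94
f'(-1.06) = 18.21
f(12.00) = 756.00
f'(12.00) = 264.00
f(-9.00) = -1260.00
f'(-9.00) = 369.00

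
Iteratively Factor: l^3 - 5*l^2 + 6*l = (l)*(l^2 - 5*l + 6) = l*(l - 2)*(l - 3)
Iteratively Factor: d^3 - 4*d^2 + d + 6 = (d + 1)*(d^2 - 5*d + 6) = (d - 3)*(d + 1)*(d - 2)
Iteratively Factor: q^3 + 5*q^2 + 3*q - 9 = (q + 3)*(q^2 + 2*q - 3) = (q + 3)^2*(q - 1)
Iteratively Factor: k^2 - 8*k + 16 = (k - 4)*(k - 4)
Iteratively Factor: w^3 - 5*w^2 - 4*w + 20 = (w - 5)*(w^2 - 4) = (w - 5)*(w - 2)*(w + 2)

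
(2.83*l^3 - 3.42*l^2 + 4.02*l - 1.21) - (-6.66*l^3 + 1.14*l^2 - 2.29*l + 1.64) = 9.49*l^3 - 4.56*l^2 + 6.31*l - 2.85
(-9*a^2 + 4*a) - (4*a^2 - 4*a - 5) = -13*a^2 + 8*a + 5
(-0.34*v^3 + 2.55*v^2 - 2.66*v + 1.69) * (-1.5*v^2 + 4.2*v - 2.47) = 0.51*v^5 - 5.253*v^4 + 15.5398*v^3 - 20.0055*v^2 + 13.6682*v - 4.1743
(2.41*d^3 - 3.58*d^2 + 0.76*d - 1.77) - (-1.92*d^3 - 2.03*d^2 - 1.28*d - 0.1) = 4.33*d^3 - 1.55*d^2 + 2.04*d - 1.67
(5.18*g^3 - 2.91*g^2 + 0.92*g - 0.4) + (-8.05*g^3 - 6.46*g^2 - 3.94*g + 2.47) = -2.87*g^3 - 9.37*g^2 - 3.02*g + 2.07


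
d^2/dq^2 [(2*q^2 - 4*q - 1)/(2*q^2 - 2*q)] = (-2*q^3 - 3*q^2 + 3*q - 1)/(q^3*(q^3 - 3*q^2 + 3*q - 1))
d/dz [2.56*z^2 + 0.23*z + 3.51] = 5.12*z + 0.23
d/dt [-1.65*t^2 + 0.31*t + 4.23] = 0.31 - 3.3*t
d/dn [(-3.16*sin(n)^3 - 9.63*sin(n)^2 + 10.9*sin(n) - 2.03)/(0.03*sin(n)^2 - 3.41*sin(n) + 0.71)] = (-0.0948*sin(n)^4 + 21.5512*sin(n)^3 + 25.7805*sin(n)^2 - 13.5528*sin(n) + 0.8167)*cos(n)/(0.0009*sin(n)^4 - 0.2046*sin(n)^3 + 11.6707*sin(n)^2 - 4.8422*sin(n) + 0.5041)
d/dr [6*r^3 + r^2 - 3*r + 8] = 18*r^2 + 2*r - 3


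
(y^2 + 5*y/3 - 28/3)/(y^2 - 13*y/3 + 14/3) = (y + 4)/(y - 2)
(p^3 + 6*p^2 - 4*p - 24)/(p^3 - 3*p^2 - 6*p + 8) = (p^2 + 4*p - 12)/(p^2 - 5*p + 4)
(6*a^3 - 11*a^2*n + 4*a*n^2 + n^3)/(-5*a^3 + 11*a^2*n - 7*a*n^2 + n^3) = (-6*a - n)/(5*a - n)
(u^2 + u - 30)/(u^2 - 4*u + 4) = (u^2 + u - 30)/(u^2 - 4*u + 4)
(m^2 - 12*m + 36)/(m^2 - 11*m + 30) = (m - 6)/(m - 5)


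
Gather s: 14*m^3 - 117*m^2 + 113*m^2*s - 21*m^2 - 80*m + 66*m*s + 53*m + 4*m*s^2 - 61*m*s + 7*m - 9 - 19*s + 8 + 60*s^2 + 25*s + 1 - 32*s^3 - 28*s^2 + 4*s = 14*m^3 - 138*m^2 - 20*m - 32*s^3 + s^2*(4*m + 32) + s*(113*m^2 + 5*m + 10)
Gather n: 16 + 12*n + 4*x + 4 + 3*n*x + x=n*(3*x + 12) + 5*x + 20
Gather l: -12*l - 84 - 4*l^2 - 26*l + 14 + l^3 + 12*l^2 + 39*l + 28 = l^3 + 8*l^2 + l - 42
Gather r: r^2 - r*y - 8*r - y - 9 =r^2 + r*(-y - 8) - y - 9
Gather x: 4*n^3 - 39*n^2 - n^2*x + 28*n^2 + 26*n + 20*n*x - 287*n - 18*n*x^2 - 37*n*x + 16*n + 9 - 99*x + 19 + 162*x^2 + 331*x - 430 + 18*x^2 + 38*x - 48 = 4*n^3 - 11*n^2 - 245*n + x^2*(180 - 18*n) + x*(-n^2 - 17*n + 270) - 450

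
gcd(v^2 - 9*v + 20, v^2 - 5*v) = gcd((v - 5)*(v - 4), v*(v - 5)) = v - 5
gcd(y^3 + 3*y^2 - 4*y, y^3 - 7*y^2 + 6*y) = y^2 - y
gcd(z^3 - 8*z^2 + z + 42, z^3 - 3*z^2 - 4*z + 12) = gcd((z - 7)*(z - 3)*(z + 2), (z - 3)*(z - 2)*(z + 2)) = z^2 - z - 6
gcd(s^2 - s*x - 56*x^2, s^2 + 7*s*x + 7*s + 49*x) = s + 7*x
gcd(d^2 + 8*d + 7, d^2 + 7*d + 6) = d + 1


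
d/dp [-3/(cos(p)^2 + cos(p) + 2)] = -3*(2*cos(p) + 1)*sin(p)/(cos(p)^2 + cos(p) + 2)^2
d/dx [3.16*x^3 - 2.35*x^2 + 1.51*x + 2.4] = 9.48*x^2 - 4.7*x + 1.51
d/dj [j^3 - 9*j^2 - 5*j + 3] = 3*j^2 - 18*j - 5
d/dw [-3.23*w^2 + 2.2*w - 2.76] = 2.2 - 6.46*w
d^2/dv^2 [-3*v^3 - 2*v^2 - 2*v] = -18*v - 4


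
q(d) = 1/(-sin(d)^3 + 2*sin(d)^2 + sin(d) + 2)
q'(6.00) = 0.09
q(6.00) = 0.53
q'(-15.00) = -0.36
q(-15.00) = 0.40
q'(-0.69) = 0.36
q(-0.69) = 0.41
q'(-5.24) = -0.08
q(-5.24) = 0.27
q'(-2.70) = -0.28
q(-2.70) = 0.50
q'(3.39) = -0.04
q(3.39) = 0.53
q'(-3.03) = 0.14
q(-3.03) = 0.52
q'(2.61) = 0.23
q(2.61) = 0.35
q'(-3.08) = 0.20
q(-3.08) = 0.51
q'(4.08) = -0.27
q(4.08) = 0.33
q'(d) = (3*sin(d)^2*cos(d) - 4*sin(d)*cos(d) - cos(d))/(-sin(d)^3 + 2*sin(d)^2 + sin(d) + 2)^2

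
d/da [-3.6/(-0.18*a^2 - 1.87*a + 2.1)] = (-1.296*a - 6.732)/(0.18*a^2 + 1.87*a - 2.1)^2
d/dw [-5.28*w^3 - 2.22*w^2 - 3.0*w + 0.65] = -15.84*w^2 - 4.44*w - 3.0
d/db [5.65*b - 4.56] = 5.65000000000000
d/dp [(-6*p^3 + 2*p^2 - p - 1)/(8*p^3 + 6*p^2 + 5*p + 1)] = 2*(-26*p^4 - 22*p^3 + 11*p^2 + 8*p + 2)/(64*p^6 + 96*p^5 + 116*p^4 + 76*p^3 + 37*p^2 + 10*p + 1)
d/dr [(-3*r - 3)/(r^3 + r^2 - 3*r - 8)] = 3*(-r^3 - r^2 + 3*r + (r + 1)*(3*r^2 + 2*r - 3) + 8)/(r^3 + r^2 - 3*r - 8)^2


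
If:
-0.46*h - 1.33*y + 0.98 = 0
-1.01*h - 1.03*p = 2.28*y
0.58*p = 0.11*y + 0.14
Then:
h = -13.47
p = 1.26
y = 5.40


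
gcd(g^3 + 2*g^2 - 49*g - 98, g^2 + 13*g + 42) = g + 7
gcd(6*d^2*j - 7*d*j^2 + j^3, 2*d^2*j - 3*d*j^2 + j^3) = d*j - j^2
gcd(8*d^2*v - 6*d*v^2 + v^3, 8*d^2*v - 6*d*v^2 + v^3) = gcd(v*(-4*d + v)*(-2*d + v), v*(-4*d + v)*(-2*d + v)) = 8*d^2*v - 6*d*v^2 + v^3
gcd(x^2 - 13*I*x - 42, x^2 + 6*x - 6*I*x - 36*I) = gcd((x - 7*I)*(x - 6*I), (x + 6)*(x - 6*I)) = x - 6*I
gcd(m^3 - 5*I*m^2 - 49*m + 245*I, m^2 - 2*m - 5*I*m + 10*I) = m - 5*I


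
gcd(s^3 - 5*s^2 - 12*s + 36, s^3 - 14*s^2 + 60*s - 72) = s^2 - 8*s + 12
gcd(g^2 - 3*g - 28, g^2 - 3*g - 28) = g^2 - 3*g - 28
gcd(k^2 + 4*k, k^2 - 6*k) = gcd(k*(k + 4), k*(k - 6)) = k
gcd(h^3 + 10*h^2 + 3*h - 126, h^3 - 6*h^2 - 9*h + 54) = h - 3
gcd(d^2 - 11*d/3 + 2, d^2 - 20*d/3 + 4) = d - 2/3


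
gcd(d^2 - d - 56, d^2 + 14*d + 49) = d + 7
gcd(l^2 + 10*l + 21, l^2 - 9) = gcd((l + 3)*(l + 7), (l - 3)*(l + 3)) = l + 3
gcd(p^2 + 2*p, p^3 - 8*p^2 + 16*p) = p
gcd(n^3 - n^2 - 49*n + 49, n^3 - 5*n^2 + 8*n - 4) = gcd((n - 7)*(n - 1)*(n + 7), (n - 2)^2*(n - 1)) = n - 1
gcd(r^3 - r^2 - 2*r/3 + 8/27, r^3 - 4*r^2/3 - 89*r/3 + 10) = r - 1/3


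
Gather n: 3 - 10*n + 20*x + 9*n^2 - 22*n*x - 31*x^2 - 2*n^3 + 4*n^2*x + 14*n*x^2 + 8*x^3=-2*n^3 + n^2*(4*x + 9) + n*(14*x^2 - 22*x - 10) + 8*x^3 - 31*x^2 + 20*x + 3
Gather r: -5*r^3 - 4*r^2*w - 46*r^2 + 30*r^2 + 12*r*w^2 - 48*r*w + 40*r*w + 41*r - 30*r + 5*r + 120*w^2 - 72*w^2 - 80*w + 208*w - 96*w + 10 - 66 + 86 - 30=-5*r^3 + r^2*(-4*w - 16) + r*(12*w^2 - 8*w + 16) + 48*w^2 + 32*w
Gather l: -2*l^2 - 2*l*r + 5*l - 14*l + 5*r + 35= -2*l^2 + l*(-2*r - 9) + 5*r + 35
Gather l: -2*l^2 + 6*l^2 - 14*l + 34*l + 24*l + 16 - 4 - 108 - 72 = 4*l^2 + 44*l - 168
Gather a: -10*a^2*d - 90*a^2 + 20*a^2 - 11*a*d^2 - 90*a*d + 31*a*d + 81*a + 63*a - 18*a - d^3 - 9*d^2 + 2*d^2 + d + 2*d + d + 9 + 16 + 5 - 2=a^2*(-10*d - 70) + a*(-11*d^2 - 59*d + 126) - d^3 - 7*d^2 + 4*d + 28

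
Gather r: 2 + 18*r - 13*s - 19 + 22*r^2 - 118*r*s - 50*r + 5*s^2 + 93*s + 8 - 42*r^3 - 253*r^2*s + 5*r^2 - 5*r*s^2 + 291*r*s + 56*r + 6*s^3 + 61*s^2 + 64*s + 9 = -42*r^3 + r^2*(27 - 253*s) + r*(-5*s^2 + 173*s + 24) + 6*s^3 + 66*s^2 + 144*s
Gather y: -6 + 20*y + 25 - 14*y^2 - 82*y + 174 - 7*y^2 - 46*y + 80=-21*y^2 - 108*y + 273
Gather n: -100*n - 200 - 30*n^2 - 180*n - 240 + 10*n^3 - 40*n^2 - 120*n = 10*n^3 - 70*n^2 - 400*n - 440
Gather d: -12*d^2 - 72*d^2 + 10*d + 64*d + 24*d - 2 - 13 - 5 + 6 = -84*d^2 + 98*d - 14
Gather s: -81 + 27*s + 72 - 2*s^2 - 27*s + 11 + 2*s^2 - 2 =0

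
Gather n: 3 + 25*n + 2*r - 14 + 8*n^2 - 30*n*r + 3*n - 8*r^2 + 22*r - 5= 8*n^2 + n*(28 - 30*r) - 8*r^2 + 24*r - 16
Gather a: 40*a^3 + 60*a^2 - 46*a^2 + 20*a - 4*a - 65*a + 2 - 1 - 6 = 40*a^3 + 14*a^2 - 49*a - 5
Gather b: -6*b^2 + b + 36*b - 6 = -6*b^2 + 37*b - 6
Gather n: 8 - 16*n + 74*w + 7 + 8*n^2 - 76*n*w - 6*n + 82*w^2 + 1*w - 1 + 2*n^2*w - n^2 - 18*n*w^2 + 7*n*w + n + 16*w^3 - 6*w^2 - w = n^2*(2*w + 7) + n*(-18*w^2 - 69*w - 21) + 16*w^3 + 76*w^2 + 74*w + 14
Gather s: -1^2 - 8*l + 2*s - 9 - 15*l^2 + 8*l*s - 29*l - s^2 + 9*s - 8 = -15*l^2 - 37*l - s^2 + s*(8*l + 11) - 18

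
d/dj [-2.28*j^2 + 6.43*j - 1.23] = 6.43 - 4.56*j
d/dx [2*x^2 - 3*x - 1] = 4*x - 3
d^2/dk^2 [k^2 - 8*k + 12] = 2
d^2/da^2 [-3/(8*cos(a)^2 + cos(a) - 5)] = 3*(256*sin(a)^4 - 289*sin(a)^2 - 25*cos(a) + 6*cos(3*a) - 49)/(-8*sin(a)^2 + cos(a) + 3)^3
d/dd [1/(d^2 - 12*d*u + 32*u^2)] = 2*(-d + 6*u)/(d^2 - 12*d*u + 32*u^2)^2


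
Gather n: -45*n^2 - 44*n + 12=-45*n^2 - 44*n + 12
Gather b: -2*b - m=-2*b - m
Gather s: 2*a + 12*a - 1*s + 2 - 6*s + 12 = 14*a - 7*s + 14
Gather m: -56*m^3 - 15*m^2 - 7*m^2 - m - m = -56*m^3 - 22*m^2 - 2*m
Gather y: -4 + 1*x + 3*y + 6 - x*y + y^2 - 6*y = x + y^2 + y*(-x - 3) + 2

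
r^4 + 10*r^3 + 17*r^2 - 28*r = r*(r - 1)*(r + 4)*(r + 7)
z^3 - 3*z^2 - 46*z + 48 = (z - 8)*(z - 1)*(z + 6)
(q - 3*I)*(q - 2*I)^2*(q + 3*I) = q^4 - 4*I*q^3 + 5*q^2 - 36*I*q - 36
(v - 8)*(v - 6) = v^2 - 14*v + 48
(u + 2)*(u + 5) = u^2 + 7*u + 10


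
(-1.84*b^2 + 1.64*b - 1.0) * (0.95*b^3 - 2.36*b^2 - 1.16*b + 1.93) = -1.748*b^5 + 5.9004*b^4 - 2.686*b^3 - 3.0936*b^2 + 4.3252*b - 1.93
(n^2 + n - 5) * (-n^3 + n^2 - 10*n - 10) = -n^5 - 4*n^3 - 25*n^2 + 40*n + 50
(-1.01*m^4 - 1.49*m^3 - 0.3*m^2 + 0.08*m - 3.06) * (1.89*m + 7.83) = -1.9089*m^5 - 10.7244*m^4 - 12.2337*m^3 - 2.1978*m^2 - 5.157*m - 23.9598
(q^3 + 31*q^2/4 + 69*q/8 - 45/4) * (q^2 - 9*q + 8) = q^5 - 5*q^4/4 - 425*q^3/8 - 215*q^2/8 + 681*q/4 - 90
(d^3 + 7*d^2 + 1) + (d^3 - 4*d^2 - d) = 2*d^3 + 3*d^2 - d + 1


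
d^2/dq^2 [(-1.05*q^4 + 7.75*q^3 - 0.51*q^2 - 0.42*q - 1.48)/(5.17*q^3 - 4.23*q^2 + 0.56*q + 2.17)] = (-5.6843418860808e-14*q^8 + 280.212401999999*q^6 - 116.381118*q^5 - 1398.24087*q^4 + 709.67048*q^3 - 158.968458*q^2 + 316.491294*q - 31.880702)/(138.188413*q^9 - 339.189741*q^8 + 322.423431*q^7 + 24.8379959999999*q^6 - 249.811674*q^5 + 150.198699*q^4 + 42.368879*q^3 - 57.714405*q^2 + 7.910952*q + 10.218313)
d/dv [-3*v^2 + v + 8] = 1 - 6*v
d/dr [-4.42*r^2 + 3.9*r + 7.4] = 3.9 - 8.84*r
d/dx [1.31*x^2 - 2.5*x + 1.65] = 2.62*x - 2.5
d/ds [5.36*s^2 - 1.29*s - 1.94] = 10.72*s - 1.29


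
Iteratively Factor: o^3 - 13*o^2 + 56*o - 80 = (o - 4)*(o^2 - 9*o + 20) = (o - 5)*(o - 4)*(o - 4)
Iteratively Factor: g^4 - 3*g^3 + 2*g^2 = (g)*(g^3 - 3*g^2 + 2*g) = g^2*(g^2 - 3*g + 2) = g^2*(g - 1)*(g - 2)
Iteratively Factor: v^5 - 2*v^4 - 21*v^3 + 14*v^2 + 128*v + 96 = (v + 3)*(v^4 - 5*v^3 - 6*v^2 + 32*v + 32) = (v + 1)*(v + 3)*(v^3 - 6*v^2 + 32) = (v - 4)*(v + 1)*(v + 3)*(v^2 - 2*v - 8) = (v - 4)*(v + 1)*(v + 2)*(v + 3)*(v - 4)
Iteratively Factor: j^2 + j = (j)*(j + 1)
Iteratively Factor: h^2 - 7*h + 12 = (h - 4)*(h - 3)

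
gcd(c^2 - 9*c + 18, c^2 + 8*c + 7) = 1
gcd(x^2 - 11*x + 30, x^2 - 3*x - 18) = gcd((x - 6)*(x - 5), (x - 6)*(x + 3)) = x - 6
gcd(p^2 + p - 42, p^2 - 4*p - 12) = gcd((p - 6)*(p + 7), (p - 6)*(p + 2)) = p - 6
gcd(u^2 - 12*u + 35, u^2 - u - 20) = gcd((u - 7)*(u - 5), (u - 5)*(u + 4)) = u - 5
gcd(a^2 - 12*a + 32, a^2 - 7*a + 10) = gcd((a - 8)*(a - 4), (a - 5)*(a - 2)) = 1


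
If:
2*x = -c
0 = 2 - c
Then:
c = 2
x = -1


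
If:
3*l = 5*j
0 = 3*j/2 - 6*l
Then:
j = 0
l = 0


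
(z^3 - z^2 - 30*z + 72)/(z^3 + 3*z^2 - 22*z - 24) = (z - 3)/(z + 1)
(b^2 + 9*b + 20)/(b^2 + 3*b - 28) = (b^2 + 9*b + 20)/(b^2 + 3*b - 28)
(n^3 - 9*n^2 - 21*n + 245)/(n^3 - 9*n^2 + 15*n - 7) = (n^2 - 2*n - 35)/(n^2 - 2*n + 1)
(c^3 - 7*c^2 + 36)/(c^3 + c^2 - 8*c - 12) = (c - 6)/(c + 2)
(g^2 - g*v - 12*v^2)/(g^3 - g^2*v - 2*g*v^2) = (-g^2 + g*v + 12*v^2)/(g*(-g^2 + g*v + 2*v^2))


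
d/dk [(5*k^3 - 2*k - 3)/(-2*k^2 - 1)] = (-10*k^4 - 19*k^2 - 12*k + 2)/(4*k^4 + 4*k^2 + 1)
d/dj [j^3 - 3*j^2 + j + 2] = 3*j^2 - 6*j + 1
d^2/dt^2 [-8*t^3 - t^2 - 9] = -48*t - 2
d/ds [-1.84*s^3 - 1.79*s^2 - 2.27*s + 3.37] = -5.52*s^2 - 3.58*s - 2.27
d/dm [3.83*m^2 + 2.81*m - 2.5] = 7.66*m + 2.81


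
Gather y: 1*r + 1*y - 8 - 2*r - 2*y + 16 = -r - y + 8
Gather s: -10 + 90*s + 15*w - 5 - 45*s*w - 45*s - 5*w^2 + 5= s*(45 - 45*w) - 5*w^2 + 15*w - 10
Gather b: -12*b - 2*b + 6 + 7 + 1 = 14 - 14*b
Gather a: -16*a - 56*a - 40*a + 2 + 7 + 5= 14 - 112*a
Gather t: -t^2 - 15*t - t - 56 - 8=-t^2 - 16*t - 64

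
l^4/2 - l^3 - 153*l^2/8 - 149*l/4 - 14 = (l/2 + 1)*(l - 8)*(l + 1/2)*(l + 7/2)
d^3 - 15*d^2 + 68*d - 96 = (d - 8)*(d - 4)*(d - 3)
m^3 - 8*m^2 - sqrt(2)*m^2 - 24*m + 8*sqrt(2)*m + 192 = (m - 8)*(m - 4*sqrt(2))*(m + 3*sqrt(2))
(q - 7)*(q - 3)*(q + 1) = q^3 - 9*q^2 + 11*q + 21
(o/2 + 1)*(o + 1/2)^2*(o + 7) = o^4/2 + 5*o^3 + 93*o^2/8 + 65*o/8 + 7/4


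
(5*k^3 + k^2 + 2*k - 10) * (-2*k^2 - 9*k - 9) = -10*k^5 - 47*k^4 - 58*k^3 - 7*k^2 + 72*k + 90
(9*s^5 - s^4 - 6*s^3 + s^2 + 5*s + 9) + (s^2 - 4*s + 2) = 9*s^5 - s^4 - 6*s^3 + 2*s^2 + s + 11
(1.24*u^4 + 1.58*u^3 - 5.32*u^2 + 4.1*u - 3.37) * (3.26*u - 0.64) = 4.0424*u^5 + 4.3572*u^4 - 18.3544*u^3 + 16.7708*u^2 - 13.6102*u + 2.1568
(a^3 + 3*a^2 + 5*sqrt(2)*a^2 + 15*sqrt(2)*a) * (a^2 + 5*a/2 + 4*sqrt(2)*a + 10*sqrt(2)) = a^5 + 11*a^4/2 + 9*sqrt(2)*a^4 + 95*a^3/2 + 99*sqrt(2)*a^3/2 + 135*sqrt(2)*a^2/2 + 220*a^2 + 300*a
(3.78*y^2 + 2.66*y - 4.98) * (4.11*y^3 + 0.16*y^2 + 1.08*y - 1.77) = 15.5358*y^5 + 11.5374*y^4 - 15.9598*y^3 - 4.6146*y^2 - 10.0866*y + 8.8146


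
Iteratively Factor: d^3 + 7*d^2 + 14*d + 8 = (d + 2)*(d^2 + 5*d + 4) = (d + 2)*(d + 4)*(d + 1)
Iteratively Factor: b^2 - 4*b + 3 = (b - 1)*(b - 3)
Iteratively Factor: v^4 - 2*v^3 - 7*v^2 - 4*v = (v - 4)*(v^3 + 2*v^2 + v) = (v - 4)*(v + 1)*(v^2 + v) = (v - 4)*(v + 1)^2*(v)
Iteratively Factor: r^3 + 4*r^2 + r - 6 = (r + 2)*(r^2 + 2*r - 3) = (r + 2)*(r + 3)*(r - 1)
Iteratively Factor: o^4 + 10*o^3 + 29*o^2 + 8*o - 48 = (o + 4)*(o^3 + 6*o^2 + 5*o - 12) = (o + 4)^2*(o^2 + 2*o - 3) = (o - 1)*(o + 4)^2*(o + 3)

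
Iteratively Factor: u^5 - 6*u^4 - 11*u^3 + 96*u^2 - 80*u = (u - 5)*(u^4 - u^3 - 16*u^2 + 16*u) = (u - 5)*(u - 4)*(u^3 + 3*u^2 - 4*u) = u*(u - 5)*(u - 4)*(u^2 + 3*u - 4) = u*(u - 5)*(u - 4)*(u + 4)*(u - 1)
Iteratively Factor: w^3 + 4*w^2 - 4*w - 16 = (w + 2)*(w^2 + 2*w - 8) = (w + 2)*(w + 4)*(w - 2)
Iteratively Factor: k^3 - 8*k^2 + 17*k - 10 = (k - 1)*(k^2 - 7*k + 10) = (k - 2)*(k - 1)*(k - 5)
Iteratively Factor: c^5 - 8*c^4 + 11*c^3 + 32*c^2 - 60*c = (c)*(c^4 - 8*c^3 + 11*c^2 + 32*c - 60) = c*(c + 2)*(c^3 - 10*c^2 + 31*c - 30) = c*(c - 3)*(c + 2)*(c^2 - 7*c + 10) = c*(c - 5)*(c - 3)*(c + 2)*(c - 2)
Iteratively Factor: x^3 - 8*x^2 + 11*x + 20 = (x - 4)*(x^2 - 4*x - 5) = (x - 4)*(x + 1)*(x - 5)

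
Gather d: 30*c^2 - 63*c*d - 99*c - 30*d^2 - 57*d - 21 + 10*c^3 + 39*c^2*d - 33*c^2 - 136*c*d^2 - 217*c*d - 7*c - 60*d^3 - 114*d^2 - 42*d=10*c^3 - 3*c^2 - 106*c - 60*d^3 + d^2*(-136*c - 144) + d*(39*c^2 - 280*c - 99) - 21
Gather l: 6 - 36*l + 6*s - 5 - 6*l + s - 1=-42*l + 7*s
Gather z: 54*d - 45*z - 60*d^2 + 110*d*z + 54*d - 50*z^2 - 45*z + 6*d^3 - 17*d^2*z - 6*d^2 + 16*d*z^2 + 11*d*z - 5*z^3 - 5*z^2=6*d^3 - 66*d^2 + 108*d - 5*z^3 + z^2*(16*d - 55) + z*(-17*d^2 + 121*d - 90)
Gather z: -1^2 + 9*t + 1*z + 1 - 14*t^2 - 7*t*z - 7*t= -14*t^2 + 2*t + z*(1 - 7*t)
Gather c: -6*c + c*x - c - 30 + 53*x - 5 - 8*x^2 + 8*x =c*(x - 7) - 8*x^2 + 61*x - 35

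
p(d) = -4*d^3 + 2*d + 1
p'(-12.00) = -1726.00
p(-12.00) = 6889.00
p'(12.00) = -1726.00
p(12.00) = -6887.00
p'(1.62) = -29.49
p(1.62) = -12.77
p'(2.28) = -60.38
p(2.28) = -41.85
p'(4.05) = -194.83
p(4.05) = -256.62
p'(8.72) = -910.46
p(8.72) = -2633.78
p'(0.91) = -7.94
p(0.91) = -0.19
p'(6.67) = -531.87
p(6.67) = -1172.62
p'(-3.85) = -175.87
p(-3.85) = 221.57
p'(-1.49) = -24.64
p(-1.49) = 11.25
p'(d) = 2 - 12*d^2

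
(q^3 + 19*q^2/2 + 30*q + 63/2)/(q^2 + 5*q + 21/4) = 2*(q^2 + 6*q + 9)/(2*q + 3)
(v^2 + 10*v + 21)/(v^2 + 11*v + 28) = (v + 3)/(v + 4)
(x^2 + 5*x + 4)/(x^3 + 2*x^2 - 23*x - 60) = (x + 1)/(x^2 - 2*x - 15)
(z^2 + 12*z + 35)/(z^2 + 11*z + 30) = (z + 7)/(z + 6)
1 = 1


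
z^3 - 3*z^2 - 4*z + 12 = (z - 3)*(z - 2)*(z + 2)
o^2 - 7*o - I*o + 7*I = (o - 7)*(o - I)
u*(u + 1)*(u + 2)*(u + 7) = u^4 + 10*u^3 + 23*u^2 + 14*u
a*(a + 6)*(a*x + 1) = a^3*x + 6*a^2*x + a^2 + 6*a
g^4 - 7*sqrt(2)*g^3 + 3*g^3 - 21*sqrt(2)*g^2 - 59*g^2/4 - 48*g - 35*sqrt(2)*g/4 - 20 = (g + 1/2)*(g + 5/2)*(g - 8*sqrt(2))*(g + sqrt(2))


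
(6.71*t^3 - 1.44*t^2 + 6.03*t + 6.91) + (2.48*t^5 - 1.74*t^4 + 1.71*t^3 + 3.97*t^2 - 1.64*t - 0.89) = 2.48*t^5 - 1.74*t^4 + 8.42*t^3 + 2.53*t^2 + 4.39*t + 6.02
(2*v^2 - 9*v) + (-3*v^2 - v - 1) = -v^2 - 10*v - 1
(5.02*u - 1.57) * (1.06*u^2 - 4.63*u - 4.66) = 5.3212*u^3 - 24.9068*u^2 - 16.1241*u + 7.3162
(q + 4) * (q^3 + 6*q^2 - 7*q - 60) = q^4 + 10*q^3 + 17*q^2 - 88*q - 240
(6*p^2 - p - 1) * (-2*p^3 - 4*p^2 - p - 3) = -12*p^5 - 22*p^4 - 13*p^2 + 4*p + 3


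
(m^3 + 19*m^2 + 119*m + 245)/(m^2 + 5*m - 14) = (m^2 + 12*m + 35)/(m - 2)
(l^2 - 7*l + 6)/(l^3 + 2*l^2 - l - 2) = (l - 6)/(l^2 + 3*l + 2)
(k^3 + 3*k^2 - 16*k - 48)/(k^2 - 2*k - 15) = (k^2 - 16)/(k - 5)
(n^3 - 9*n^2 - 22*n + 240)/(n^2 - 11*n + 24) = (n^2 - n - 30)/(n - 3)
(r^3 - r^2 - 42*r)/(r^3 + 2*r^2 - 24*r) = (r - 7)/(r - 4)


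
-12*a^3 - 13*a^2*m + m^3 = (-4*a + m)*(a + m)*(3*a + m)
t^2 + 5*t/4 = t*(t + 5/4)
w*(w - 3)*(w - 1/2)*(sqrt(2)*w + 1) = sqrt(2)*w^4 - 7*sqrt(2)*w^3/2 + w^3 - 7*w^2/2 + 3*sqrt(2)*w^2/2 + 3*w/2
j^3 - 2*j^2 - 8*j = j*(j - 4)*(j + 2)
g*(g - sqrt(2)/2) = g^2 - sqrt(2)*g/2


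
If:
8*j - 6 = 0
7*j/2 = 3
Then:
No Solution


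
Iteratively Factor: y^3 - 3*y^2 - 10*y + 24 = (y - 2)*(y^2 - y - 12) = (y - 2)*(y + 3)*(y - 4)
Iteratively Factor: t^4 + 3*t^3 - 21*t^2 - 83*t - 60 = (t + 4)*(t^3 - t^2 - 17*t - 15) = (t - 5)*(t + 4)*(t^2 + 4*t + 3) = (t - 5)*(t + 1)*(t + 4)*(t + 3)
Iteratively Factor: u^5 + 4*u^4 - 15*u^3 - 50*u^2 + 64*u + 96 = (u + 1)*(u^4 + 3*u^3 - 18*u^2 - 32*u + 96) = (u + 1)*(u + 4)*(u^3 - u^2 - 14*u + 24) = (u - 2)*(u + 1)*(u + 4)*(u^2 + u - 12) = (u - 3)*(u - 2)*(u + 1)*(u + 4)*(u + 4)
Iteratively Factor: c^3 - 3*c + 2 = (c + 2)*(c^2 - 2*c + 1) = (c - 1)*(c + 2)*(c - 1)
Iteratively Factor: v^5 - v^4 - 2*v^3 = (v - 2)*(v^4 + v^3) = v*(v - 2)*(v^3 + v^2) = v*(v - 2)*(v + 1)*(v^2) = v^2*(v - 2)*(v + 1)*(v)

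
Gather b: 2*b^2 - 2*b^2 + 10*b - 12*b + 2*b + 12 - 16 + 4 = 0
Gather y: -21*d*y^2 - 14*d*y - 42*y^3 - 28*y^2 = -14*d*y - 42*y^3 + y^2*(-21*d - 28)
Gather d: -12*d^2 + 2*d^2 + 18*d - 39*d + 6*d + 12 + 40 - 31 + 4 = -10*d^2 - 15*d + 25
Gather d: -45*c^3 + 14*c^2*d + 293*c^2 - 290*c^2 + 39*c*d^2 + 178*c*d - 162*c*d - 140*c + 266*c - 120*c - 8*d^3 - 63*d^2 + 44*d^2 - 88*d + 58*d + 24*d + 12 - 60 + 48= -45*c^3 + 3*c^2 + 6*c - 8*d^3 + d^2*(39*c - 19) + d*(14*c^2 + 16*c - 6)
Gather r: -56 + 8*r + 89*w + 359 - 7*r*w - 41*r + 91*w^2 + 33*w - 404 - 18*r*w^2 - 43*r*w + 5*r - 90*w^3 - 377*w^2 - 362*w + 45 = r*(-18*w^2 - 50*w - 28) - 90*w^3 - 286*w^2 - 240*w - 56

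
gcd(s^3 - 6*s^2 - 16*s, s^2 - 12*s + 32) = s - 8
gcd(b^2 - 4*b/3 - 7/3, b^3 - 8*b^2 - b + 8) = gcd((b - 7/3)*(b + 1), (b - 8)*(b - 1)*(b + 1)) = b + 1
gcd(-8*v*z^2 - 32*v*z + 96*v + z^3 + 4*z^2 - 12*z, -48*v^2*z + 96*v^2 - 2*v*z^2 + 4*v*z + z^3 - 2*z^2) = -8*v*z + 16*v + z^2 - 2*z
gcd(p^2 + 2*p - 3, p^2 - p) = p - 1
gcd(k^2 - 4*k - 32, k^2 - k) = 1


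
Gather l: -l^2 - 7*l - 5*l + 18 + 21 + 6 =-l^2 - 12*l + 45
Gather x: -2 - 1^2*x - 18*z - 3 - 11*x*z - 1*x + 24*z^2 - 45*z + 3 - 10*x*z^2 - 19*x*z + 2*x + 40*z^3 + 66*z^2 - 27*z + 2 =x*(-10*z^2 - 30*z) + 40*z^3 + 90*z^2 - 90*z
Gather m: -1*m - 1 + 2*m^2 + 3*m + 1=2*m^2 + 2*m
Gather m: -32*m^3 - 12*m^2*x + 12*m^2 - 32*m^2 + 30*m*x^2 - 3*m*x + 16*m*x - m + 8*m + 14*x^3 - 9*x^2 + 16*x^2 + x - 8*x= -32*m^3 + m^2*(-12*x - 20) + m*(30*x^2 + 13*x + 7) + 14*x^3 + 7*x^2 - 7*x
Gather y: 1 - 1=0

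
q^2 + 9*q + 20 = (q + 4)*(q + 5)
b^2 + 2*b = b*(b + 2)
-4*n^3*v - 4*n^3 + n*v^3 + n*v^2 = (-2*n + v)*(2*n + v)*(n*v + n)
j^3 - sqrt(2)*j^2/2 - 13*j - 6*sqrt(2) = (j - 3*sqrt(2))*(j + sqrt(2)/2)*(j + 2*sqrt(2))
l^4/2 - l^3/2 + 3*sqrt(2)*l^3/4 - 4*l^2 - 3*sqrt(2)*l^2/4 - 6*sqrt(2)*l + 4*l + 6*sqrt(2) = (l/2 + sqrt(2))*(l - 1)*(l - 2*sqrt(2))*(l + 3*sqrt(2)/2)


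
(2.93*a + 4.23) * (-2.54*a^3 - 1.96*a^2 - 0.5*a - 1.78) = -7.4422*a^4 - 16.487*a^3 - 9.7558*a^2 - 7.3304*a - 7.5294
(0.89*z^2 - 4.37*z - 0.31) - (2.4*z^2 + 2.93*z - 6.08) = -1.51*z^2 - 7.3*z + 5.77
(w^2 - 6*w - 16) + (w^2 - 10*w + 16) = 2*w^2 - 16*w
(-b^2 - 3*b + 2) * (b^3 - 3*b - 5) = -b^5 - 3*b^4 + 5*b^3 + 14*b^2 + 9*b - 10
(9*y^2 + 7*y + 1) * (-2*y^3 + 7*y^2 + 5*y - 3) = -18*y^5 + 49*y^4 + 92*y^3 + 15*y^2 - 16*y - 3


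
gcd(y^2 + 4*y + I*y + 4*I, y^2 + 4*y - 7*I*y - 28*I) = y + 4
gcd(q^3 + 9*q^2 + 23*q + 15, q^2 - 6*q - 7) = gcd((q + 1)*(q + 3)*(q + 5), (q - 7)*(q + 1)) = q + 1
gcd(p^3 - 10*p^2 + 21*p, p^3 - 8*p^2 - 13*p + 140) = p - 7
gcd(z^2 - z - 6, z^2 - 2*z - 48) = 1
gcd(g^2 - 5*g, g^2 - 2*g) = g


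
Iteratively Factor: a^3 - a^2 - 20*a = (a + 4)*(a^2 - 5*a) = a*(a + 4)*(a - 5)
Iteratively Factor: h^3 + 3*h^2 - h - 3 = (h - 1)*(h^2 + 4*h + 3) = (h - 1)*(h + 1)*(h + 3)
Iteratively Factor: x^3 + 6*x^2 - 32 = (x - 2)*(x^2 + 8*x + 16) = (x - 2)*(x + 4)*(x + 4)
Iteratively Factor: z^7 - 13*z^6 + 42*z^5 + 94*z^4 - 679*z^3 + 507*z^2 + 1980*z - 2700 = (z - 5)*(z^6 - 8*z^5 + 2*z^4 + 104*z^3 - 159*z^2 - 288*z + 540) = (z - 5)*(z - 3)*(z^5 - 5*z^4 - 13*z^3 + 65*z^2 + 36*z - 180) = (z - 5)*(z - 3)*(z + 3)*(z^4 - 8*z^3 + 11*z^2 + 32*z - 60) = (z - 5)*(z - 3)^2*(z + 3)*(z^3 - 5*z^2 - 4*z + 20) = (z - 5)*(z - 3)^2*(z - 2)*(z + 3)*(z^2 - 3*z - 10) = (z - 5)*(z - 3)^2*(z - 2)*(z + 2)*(z + 3)*(z - 5)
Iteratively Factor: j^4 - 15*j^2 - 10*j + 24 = (j - 1)*(j^3 + j^2 - 14*j - 24) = (j - 4)*(j - 1)*(j^2 + 5*j + 6) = (j - 4)*(j - 1)*(j + 3)*(j + 2)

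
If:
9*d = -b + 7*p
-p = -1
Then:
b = 7 - 9*d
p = 1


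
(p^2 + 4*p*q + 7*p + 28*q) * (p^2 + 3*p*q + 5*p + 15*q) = p^4 + 7*p^3*q + 12*p^3 + 12*p^2*q^2 + 84*p^2*q + 35*p^2 + 144*p*q^2 + 245*p*q + 420*q^2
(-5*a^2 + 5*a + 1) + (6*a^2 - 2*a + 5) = a^2 + 3*a + 6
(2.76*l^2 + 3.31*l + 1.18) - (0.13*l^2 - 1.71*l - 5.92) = 2.63*l^2 + 5.02*l + 7.1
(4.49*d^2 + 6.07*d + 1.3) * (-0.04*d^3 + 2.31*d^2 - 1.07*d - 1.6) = -0.1796*d^5 + 10.1291*d^4 + 9.1654*d^3 - 10.6759*d^2 - 11.103*d - 2.08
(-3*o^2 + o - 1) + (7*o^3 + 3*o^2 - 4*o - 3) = 7*o^3 - 3*o - 4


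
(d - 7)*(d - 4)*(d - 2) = d^3 - 13*d^2 + 50*d - 56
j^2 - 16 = (j - 4)*(j + 4)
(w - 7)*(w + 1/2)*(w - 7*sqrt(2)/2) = w^3 - 13*w^2/2 - 7*sqrt(2)*w^2/2 - 7*w/2 + 91*sqrt(2)*w/4 + 49*sqrt(2)/4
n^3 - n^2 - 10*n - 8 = (n - 4)*(n + 1)*(n + 2)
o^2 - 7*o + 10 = (o - 5)*(o - 2)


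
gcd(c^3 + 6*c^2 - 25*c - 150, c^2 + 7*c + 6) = c + 6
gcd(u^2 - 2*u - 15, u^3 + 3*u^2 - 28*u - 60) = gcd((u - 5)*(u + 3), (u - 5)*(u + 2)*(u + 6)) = u - 5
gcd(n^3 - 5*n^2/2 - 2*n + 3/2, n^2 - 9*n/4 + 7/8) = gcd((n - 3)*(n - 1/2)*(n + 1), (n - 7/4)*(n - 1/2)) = n - 1/2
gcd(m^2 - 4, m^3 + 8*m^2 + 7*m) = 1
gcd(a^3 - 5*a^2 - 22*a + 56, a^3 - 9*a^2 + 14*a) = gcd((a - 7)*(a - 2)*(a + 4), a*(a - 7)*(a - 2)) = a^2 - 9*a + 14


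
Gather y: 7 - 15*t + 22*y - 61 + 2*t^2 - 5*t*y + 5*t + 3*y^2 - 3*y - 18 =2*t^2 - 10*t + 3*y^2 + y*(19 - 5*t) - 72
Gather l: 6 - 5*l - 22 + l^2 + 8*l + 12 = l^2 + 3*l - 4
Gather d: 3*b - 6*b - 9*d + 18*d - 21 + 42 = -3*b + 9*d + 21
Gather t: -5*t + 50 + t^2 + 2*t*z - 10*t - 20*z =t^2 + t*(2*z - 15) - 20*z + 50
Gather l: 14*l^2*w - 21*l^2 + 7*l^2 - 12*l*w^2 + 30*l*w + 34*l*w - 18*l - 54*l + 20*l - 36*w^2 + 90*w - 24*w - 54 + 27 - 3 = l^2*(14*w - 14) + l*(-12*w^2 + 64*w - 52) - 36*w^2 + 66*w - 30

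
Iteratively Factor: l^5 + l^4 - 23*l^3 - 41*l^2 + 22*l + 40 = (l + 4)*(l^4 - 3*l^3 - 11*l^2 + 3*l + 10) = (l - 1)*(l + 4)*(l^3 - 2*l^2 - 13*l - 10) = (l - 5)*(l - 1)*(l + 4)*(l^2 + 3*l + 2) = (l - 5)*(l - 1)*(l + 1)*(l + 4)*(l + 2)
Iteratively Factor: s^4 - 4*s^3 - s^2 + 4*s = (s + 1)*(s^3 - 5*s^2 + 4*s) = s*(s + 1)*(s^2 - 5*s + 4) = s*(s - 1)*(s + 1)*(s - 4)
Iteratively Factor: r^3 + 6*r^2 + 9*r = (r)*(r^2 + 6*r + 9) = r*(r + 3)*(r + 3)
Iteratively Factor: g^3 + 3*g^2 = (g + 3)*(g^2) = g*(g + 3)*(g)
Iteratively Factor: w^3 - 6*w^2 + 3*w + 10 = (w - 5)*(w^2 - w - 2) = (w - 5)*(w + 1)*(w - 2)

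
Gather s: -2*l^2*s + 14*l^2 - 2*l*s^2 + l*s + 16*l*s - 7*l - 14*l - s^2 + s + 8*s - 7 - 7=14*l^2 - 21*l + s^2*(-2*l - 1) + s*(-2*l^2 + 17*l + 9) - 14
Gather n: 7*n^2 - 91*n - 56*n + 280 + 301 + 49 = 7*n^2 - 147*n + 630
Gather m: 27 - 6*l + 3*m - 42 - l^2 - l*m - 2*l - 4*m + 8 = -l^2 - 8*l + m*(-l - 1) - 7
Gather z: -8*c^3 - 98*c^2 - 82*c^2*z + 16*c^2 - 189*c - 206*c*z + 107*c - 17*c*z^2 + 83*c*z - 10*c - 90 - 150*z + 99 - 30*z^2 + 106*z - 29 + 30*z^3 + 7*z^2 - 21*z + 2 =-8*c^3 - 82*c^2 - 92*c + 30*z^3 + z^2*(-17*c - 23) + z*(-82*c^2 - 123*c - 65) - 18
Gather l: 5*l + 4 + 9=5*l + 13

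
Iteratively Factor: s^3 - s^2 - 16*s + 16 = (s - 1)*(s^2 - 16) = (s - 1)*(s + 4)*(s - 4)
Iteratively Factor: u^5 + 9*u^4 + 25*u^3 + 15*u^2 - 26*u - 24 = (u + 4)*(u^4 + 5*u^3 + 5*u^2 - 5*u - 6) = (u + 2)*(u + 4)*(u^3 + 3*u^2 - u - 3) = (u + 1)*(u + 2)*(u + 4)*(u^2 + 2*u - 3) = (u - 1)*(u + 1)*(u + 2)*(u + 4)*(u + 3)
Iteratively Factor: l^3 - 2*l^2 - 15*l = (l - 5)*(l^2 + 3*l) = (l - 5)*(l + 3)*(l)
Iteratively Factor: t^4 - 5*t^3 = (t)*(t^3 - 5*t^2) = t^2*(t^2 - 5*t) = t^3*(t - 5)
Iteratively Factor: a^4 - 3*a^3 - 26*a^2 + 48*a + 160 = (a + 4)*(a^3 - 7*a^2 + 2*a + 40) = (a - 5)*(a + 4)*(a^2 - 2*a - 8) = (a - 5)*(a + 2)*(a + 4)*(a - 4)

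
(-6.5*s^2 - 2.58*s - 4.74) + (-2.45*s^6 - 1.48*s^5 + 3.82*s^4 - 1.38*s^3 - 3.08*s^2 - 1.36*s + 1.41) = -2.45*s^6 - 1.48*s^5 + 3.82*s^4 - 1.38*s^3 - 9.58*s^2 - 3.94*s - 3.33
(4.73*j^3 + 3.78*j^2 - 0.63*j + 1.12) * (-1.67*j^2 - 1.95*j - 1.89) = -7.8991*j^5 - 15.5361*j^4 - 15.2586*j^3 - 7.7861*j^2 - 0.9933*j - 2.1168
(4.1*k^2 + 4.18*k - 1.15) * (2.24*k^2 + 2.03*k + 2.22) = 9.184*k^4 + 17.6862*k^3 + 15.0114*k^2 + 6.9451*k - 2.553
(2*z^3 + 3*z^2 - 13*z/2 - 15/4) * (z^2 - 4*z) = 2*z^5 - 5*z^4 - 37*z^3/2 + 89*z^2/4 + 15*z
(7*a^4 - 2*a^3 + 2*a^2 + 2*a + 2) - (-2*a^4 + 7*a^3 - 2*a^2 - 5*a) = 9*a^4 - 9*a^3 + 4*a^2 + 7*a + 2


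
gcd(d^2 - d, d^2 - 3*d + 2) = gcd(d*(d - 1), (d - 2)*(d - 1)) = d - 1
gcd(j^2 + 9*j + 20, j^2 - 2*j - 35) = j + 5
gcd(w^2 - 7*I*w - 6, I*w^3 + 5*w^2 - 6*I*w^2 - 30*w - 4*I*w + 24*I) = w - I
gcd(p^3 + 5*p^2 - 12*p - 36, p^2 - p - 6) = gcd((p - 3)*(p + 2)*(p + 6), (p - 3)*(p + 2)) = p^2 - p - 6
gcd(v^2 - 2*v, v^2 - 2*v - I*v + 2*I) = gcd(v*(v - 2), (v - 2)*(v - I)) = v - 2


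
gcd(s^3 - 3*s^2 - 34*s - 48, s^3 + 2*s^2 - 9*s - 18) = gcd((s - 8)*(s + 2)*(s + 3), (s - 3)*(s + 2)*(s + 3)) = s^2 + 5*s + 6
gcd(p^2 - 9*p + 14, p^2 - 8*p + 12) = p - 2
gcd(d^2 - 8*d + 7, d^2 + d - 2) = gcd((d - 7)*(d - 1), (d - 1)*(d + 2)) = d - 1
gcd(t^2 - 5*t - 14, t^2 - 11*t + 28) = t - 7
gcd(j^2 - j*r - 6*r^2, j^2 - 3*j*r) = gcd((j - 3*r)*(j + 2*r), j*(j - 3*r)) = -j + 3*r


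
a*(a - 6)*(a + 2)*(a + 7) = a^4 + 3*a^3 - 40*a^2 - 84*a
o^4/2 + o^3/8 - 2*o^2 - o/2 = o*(o/2 + 1)*(o - 2)*(o + 1/4)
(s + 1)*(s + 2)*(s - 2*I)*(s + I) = s^4 + 3*s^3 - I*s^3 + 4*s^2 - 3*I*s^2 + 6*s - 2*I*s + 4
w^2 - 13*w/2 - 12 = (w - 8)*(w + 3/2)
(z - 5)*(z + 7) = z^2 + 2*z - 35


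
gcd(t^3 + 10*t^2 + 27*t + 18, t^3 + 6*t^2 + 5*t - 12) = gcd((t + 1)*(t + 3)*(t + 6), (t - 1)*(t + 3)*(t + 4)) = t + 3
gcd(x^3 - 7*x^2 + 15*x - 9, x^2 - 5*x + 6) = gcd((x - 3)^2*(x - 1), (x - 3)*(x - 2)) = x - 3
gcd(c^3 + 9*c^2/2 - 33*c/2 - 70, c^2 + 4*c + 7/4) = c + 7/2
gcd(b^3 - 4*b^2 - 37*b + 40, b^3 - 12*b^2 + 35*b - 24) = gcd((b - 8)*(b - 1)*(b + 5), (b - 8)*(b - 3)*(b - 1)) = b^2 - 9*b + 8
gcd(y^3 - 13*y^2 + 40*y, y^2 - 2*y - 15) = y - 5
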